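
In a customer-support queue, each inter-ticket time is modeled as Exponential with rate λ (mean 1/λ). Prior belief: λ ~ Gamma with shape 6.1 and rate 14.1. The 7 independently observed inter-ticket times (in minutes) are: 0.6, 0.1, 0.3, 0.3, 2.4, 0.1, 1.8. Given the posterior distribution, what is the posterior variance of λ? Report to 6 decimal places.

With a Gamma(shape α, rate β) prior on the exponential rate λ, the posterior after n observations with total T = Σxᵢ is Gamma(α+n, β+T).
Sum of observations T = 5.6 minutes; n = 7.
Posterior: Gamma(6.1+7, 14.1+5.6) = Gamma(13.1, 19.7).
Var = α/β² = 0.033755.

0.033755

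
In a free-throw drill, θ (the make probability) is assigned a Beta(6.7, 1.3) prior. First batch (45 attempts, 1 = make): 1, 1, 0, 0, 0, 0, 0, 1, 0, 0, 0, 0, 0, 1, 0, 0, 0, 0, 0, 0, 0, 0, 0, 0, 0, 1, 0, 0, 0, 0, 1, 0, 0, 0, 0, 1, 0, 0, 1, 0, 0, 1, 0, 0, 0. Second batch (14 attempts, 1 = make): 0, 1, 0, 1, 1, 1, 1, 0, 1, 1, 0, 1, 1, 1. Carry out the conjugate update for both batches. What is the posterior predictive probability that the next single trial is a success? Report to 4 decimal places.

0.3836

The Beta prior is conjugate to a Binomial/Bernoulli likelihood; the update adds successes to α and failures to β.
After batch 1: Beta(6.7+9, 1.3+36) = Beta(15.7, 37.3).
After batch 2: Beta(15.7+10, 37.3+4) = Beta(25.7, 41.3).
For a single future Bernoulli trial, P(success | data) = α/(α+β) = 0.3836.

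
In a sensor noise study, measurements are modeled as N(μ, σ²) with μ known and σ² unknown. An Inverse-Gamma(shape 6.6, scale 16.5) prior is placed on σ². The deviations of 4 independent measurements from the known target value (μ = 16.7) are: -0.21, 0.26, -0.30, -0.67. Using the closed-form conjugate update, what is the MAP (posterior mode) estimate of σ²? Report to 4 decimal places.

1.7526

With known mean μ and an Inverse-Gamma(α, β) prior on σ², the Normal likelihood is conjugate: posterior is Inv-Gamma(α + n/2, β + Σ(xᵢ−μ)²/2).
Σ(xᵢ−μ)² = (-0.21)² + (0.26)² + (-0.30)² + (-0.67)² = 0.6506.
Posterior: Inv-Gamma(6.6 + 4/2, 16.5 + 0.6506/2) = Inv-Gamma(8.60, 16.82530).
Mode = β/(α+1) = 16.82530/9.60 = 1.7526.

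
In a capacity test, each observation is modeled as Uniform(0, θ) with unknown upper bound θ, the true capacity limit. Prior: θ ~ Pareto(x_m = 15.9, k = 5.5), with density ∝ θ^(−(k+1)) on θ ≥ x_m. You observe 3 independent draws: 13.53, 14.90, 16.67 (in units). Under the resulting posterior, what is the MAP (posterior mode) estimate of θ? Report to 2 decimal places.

16.67

A Pareto(scale x_m, shape k) prior on the upper bound θ of Uniform(0, θ) is conjugate: posterior is Pareto(max(x_m, max xᵢ), k + n).
Sample maximum = 16.67; prior scale x_m = 15.9 → posterior scale = max = 16.67.
Posterior shape = 5.5 + 3 = 8.5.
The Pareto density is decreasing on [x_m, ∞), so the mode is x_m = 16.67.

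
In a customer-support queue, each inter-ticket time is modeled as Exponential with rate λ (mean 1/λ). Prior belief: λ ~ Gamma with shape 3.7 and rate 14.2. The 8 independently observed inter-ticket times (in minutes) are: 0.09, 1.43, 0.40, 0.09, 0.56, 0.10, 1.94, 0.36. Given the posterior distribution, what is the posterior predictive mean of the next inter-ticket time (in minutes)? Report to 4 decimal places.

1.7916

With a Gamma(shape α, rate β) prior on the exponential rate λ, the posterior after n observations with total T = Σxᵢ is Gamma(α+n, β+T).
Sum of observations T = 4.97 minutes; n = 8.
Posterior: Gamma(3.7+8, 14.2+4.97) = Gamma(11.7, 19.17).
The predictive distribution for the next observation is Lomax; its mean is β/(α−1) = 19.17/10.7 = 1.7916.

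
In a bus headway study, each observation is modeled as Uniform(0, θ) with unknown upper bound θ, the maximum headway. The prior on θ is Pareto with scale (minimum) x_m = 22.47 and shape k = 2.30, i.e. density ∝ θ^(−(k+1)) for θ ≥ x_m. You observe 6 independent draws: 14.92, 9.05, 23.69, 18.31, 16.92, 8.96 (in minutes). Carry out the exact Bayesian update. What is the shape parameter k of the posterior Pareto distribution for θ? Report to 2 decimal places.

8.30

A Pareto(scale x_m, shape k) prior on the upper bound θ of Uniform(0, θ) is conjugate: posterior is Pareto(max(x_m, max xᵢ), k + n).
Sample maximum = 23.69; prior scale x_m = 22.47 → posterior scale = max = 23.69.
Posterior shape = 2.30 + 6 = 8.30.
Posterior shape k = 8.30.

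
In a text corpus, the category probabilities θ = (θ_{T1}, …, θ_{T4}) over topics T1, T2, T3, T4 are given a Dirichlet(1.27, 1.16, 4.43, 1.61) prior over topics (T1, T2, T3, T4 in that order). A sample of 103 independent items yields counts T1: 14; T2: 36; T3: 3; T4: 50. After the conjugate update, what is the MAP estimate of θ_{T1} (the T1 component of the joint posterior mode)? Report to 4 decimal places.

0.1328

The Dirichlet prior is conjugate to the Multinomial likelihood: each posterior αⱼ = prior αⱼ + observed count nⱼ.
Posterior concentration: (15.27, 37.16, 7.43, 51.61), total = 111.47.
Joint mode component: (α_{T1}−1)/(Σα−K) = 14.27/107.47 = 0.1328.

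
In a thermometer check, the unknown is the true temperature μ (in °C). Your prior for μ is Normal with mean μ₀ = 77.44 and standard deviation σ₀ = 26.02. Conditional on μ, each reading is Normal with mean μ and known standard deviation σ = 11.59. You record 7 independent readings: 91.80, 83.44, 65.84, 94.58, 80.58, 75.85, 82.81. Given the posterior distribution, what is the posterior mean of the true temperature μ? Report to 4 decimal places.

For Normal data with known variance σ², a Normal(μ₀, σ₀²) prior on μ is conjugate. Posterior precision = 1/σ₀² + n/σ²; posterior mean is the precision-weighted average of μ₀ and x̄.
Σxᵢ = 91.80 + 83.44 + 65.84 + 94.58 + 80.58 + 75.85 + 82.81 = 574.9, so n·x̄ = 574.9.
σ₀² = 26.02² = 677.0404, σ² = 11.59² = 134.3281; σ² + n·σ₀² = 134.3281 + 7·677.0404 = 4873.6109.
Posterior mean = (μ₀/σ₀² + n·x̄/σ²)/(1/σ₀² + n/σ²) = (σ²·μ₀ + σ₀²·n·x̄)/(σ² + n·σ₀²) = (134.3281·77.44 + 677.0404·574.9)/4873.6109 = 399632.894024/4873.6109 = 81.9993.

81.9993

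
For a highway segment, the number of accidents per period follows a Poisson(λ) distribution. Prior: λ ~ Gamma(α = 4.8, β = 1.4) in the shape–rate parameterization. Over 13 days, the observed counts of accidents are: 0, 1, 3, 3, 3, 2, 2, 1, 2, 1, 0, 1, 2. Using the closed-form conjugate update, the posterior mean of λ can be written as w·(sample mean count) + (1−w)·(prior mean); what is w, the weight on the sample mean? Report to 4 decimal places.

0.9028

With a Gamma(shape α, rate β) prior, the Poisson likelihood is conjugate: the posterior is Gamma(α + ΣXᵢ, β + n).
Posterior mean = (α₀+S)/(β₀+n) = [n/(β₀+n)]·(S/n) + [β₀/(β₀+n)]·(α₀/β₀), so only n and β₀ enter the weight.
Weight on data w = n/(β₀+n) = 13/(1.4+13) = 13/14.4 = 0.9028.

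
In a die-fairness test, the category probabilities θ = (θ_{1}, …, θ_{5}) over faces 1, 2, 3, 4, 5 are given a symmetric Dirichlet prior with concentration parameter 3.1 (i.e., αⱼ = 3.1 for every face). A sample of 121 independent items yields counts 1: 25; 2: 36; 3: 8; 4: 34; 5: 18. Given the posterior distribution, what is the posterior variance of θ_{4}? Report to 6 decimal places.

0.001439

The Dirichlet prior is conjugate to the Multinomial likelihood: each posterior αⱼ = prior αⱼ + observed count nⱼ.
Posterior concentration: (28.1, 39.1, 11.1, 37.1, 21.1), total = 136.5.
Var[θ_j] = α_j(Σα−α_j)/((Σα)²(Σα+1)) = 37.1·99.4/(136.5²·137.5) = 0.001439.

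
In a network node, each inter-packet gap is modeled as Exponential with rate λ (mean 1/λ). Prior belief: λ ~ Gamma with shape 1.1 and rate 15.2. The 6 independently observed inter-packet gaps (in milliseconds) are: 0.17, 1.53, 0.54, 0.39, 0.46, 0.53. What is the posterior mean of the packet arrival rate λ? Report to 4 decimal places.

0.3773

With a Gamma(shape α, rate β) prior on the exponential rate λ, the posterior after n observations with total T = Σxᵢ is Gamma(α+n, β+T).
Sum of observations T = 3.62 milliseconds; n = 6.
Posterior: Gamma(1.1+6, 15.2+3.62) = Gamma(7.1, 18.82).
Posterior mean of λ = α/β = 7.1/18.82 = 0.3773.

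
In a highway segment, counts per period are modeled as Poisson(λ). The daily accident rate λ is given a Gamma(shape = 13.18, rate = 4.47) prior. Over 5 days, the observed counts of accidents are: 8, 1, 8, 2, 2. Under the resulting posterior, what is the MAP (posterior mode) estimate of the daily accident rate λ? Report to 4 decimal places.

With a Gamma(shape α, rate β) prior, the Poisson likelihood is conjugate: the posterior is Gamma(α + ΣXᵢ, β + n).
Sum of counts S = 21 over n = 5 days.
Posterior: Gamma(α+S, β+n) = Gamma(13.18+21, 4.47+5) = Gamma(34.18, 9.47).
Mode of Gamma(α,β) for α≥1 is (α−1)/β = 33.18/9.47 = 3.5037.

3.5037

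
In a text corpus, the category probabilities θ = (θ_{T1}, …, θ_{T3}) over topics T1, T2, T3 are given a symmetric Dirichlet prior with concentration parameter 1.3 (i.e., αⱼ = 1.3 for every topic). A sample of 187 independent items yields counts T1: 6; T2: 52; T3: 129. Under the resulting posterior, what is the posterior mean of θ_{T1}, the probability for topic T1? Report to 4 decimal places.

0.0382

The Dirichlet prior is conjugate to the Multinomial likelihood: each posterior αⱼ = prior αⱼ + observed count nⱼ.
Posterior concentration: (7.3, 53.3, 130.3), total = 190.9.
E[θ_{T1}|data] = α_{T1}/Σα = 7.3/190.9 = 0.0382.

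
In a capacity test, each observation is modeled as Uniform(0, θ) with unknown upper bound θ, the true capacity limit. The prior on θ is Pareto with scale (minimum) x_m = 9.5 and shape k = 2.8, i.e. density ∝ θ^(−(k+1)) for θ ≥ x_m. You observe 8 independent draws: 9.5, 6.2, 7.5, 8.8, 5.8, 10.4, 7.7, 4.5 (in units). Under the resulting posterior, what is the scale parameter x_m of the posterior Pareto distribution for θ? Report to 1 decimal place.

A Pareto(scale x_m, shape k) prior on the upper bound θ of Uniform(0, θ) is conjugate: posterior is Pareto(max(x_m, max xᵢ), k + n).
Sample maximum = 10.4; prior scale x_m = 9.5 → posterior scale = max = 10.4.
Posterior shape = 2.8 + 8 = 10.8.
Posterior scale x_m = 10.4.

10.4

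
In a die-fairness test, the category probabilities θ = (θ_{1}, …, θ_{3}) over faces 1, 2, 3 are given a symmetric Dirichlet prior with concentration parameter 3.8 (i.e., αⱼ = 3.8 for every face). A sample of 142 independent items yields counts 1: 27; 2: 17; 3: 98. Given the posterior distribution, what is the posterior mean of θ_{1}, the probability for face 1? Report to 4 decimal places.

0.2008

The Dirichlet prior is conjugate to the Multinomial likelihood: each posterior αⱼ = prior αⱼ + observed count nⱼ.
Posterior concentration: (30.8, 20.8, 101.8), total = 153.4.
E[θ_{1}|data] = α_{1}/Σα = 30.8/153.4 = 0.2008.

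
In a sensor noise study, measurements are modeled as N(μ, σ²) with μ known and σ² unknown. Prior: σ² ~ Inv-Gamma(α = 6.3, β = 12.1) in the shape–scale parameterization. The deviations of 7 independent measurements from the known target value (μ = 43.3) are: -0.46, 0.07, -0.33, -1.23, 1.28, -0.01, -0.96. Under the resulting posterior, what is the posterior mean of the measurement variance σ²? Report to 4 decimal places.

With known mean μ and an Inverse-Gamma(α, β) prior on σ², the Normal likelihood is conjugate: posterior is Inv-Gamma(α + n/2, β + Σ(xᵢ−μ)²/2).
Σ(xᵢ−μ)² = (-0.46)² + (0.07)² + (-0.33)² + (-1.23)² + (1.28)² + (-0.01)² + (-0.96)² = 4.3984.
Posterior: Inv-Gamma(6.3 + 7/2, 12.1 + 4.3984/2) = Inv-Gamma(9.80, 14.29920).
E[σ²|data] = β/(α−1) = 14.29920/8.80 = 1.6249.

1.6249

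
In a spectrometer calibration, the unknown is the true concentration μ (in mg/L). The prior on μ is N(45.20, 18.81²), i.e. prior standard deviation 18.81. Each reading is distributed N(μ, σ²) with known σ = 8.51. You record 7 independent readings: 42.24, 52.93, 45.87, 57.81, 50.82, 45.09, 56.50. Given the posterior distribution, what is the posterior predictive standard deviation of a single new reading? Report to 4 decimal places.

9.0814

For Normal data with known variance σ², a Normal(μ₀, σ₀²) prior on μ is conjugate. Posterior precision = 1/σ₀² + n/σ²; posterior mean is the precision-weighted average of μ₀ and x̄.
σ₀² = 18.81² = 353.8161, σ² = 8.51² = 72.4201; σ² + n·σ₀² = 72.4201 + 7·353.8161 = 2549.1328.
Posterior precision = 1/σ₀² + n/σ² = 1/353.8161 + 7/72.4201 = (σ² + n·σ₀²)/(σ₀²σ²) = 2549.1328/(353.8161·72.4201); posterior variance σₙ² = σ₀²σ²/(σ² + n·σ₀²) = 353.8161·72.4201/2549.1328 = 10.051810.
Predictive variance for one new observation = σₙ² + σ² = 353.8161·72.4201/2549.1328 + 72.4201 = σ²·(σ₀² + 2549.1328)/2549.1328 = 72.4201·2902.9489/2549.1328 = 82.471910; SD = √(72.4201·2902.9489/2549.1328) = 9.0814.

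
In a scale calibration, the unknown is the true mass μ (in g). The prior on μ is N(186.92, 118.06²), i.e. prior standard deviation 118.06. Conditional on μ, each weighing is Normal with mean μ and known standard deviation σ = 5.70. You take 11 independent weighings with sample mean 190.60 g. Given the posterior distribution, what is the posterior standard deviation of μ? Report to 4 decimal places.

1.7184

For Normal data with known variance σ², a Normal(μ₀, σ₀²) prior on μ is conjugate. Posterior precision = 1/σ₀² + n/σ²; posterior mean is the precision-weighted average of μ₀ and x̄.
σ₀² = 118.06² = 13938.1636, σ² = 5.70² = 32.49; σ² + n·σ₀² = 32.49 + 11·13938.1636 = 153352.2896.
Posterior precision = 1/σ₀² + n/σ² = 1/13938.1636 + 11/32.49 = (σ² + n·σ₀²)/(σ₀²σ²) = 153352.2896/(13938.1636·32.49); posterior variance σₙ² = σ₀²σ²/(σ² + n·σ₀²) = 13938.1636·32.49/153352.2896 = 2.953011.
Posterior SD = √σₙ² = √(13938.1636·32.49/153352.2896) = 1.7184.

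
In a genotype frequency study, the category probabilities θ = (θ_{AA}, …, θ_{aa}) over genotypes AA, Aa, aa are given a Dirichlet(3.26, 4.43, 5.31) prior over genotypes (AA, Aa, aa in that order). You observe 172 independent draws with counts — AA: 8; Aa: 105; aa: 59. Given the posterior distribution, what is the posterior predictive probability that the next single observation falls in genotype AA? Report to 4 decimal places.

0.0609

The Dirichlet prior is conjugate to the Multinomial likelihood: each posterior αⱼ = prior αⱼ + observed count nⱼ.
Posterior concentration: (11.26, 109.43, 64.31), total = 185.00.
P(next = AA | data) = α_{AA}/Σα = 0.0609.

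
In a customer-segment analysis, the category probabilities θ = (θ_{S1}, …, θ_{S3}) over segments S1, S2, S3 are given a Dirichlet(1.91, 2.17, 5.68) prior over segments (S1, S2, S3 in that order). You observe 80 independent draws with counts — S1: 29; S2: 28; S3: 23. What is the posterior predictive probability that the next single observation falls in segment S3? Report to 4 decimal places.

0.3195

The Dirichlet prior is conjugate to the Multinomial likelihood: each posterior αⱼ = prior αⱼ + observed count nⱼ.
Posterior concentration: (30.91, 30.17, 28.68), total = 89.76.
P(next = S3 | data) = α_{S3}/Σα = 0.3195.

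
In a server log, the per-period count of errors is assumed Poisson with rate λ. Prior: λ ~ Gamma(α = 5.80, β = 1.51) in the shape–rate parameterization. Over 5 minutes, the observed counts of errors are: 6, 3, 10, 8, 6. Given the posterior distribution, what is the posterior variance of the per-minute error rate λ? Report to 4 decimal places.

With a Gamma(shape α, rate β) prior, the Poisson likelihood is conjugate: the posterior is Gamma(α + ΣXᵢ, β + n).
Sum of counts S = 33 over n = 5 minutes.
Posterior: Gamma(α+S, β+n) = Gamma(5.80+33, 1.51+5) = Gamma(38.80, 6.51).
Var = α/β² = 38.80/6.51² = 0.9155.

0.9155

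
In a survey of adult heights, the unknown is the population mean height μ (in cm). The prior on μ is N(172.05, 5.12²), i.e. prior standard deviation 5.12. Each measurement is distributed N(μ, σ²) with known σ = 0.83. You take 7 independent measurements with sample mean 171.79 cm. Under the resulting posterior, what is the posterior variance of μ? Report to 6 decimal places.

0.098046

For Normal data with known variance σ², a Normal(μ₀, σ₀²) prior on μ is conjugate. Posterior precision = 1/σ₀² + n/σ²; posterior mean is the precision-weighted average of μ₀ and x̄.
σ₀² = 5.12² = 26.2144, σ² = 0.83² = 0.6889; σ² + n·σ₀² = 0.6889 + 7·26.2144 = 184.1897.
Posterior precision = 1/σ₀² + n/σ² = 1/26.2144 + 7/0.6889 = (σ² + n·σ₀²)/(σ₀²σ²) = 184.1897/(26.2144·0.6889); posterior variance σₙ² = σ₀²σ²/(σ² + n·σ₀²) = 26.2144·0.6889/184.1897 = 0.098046.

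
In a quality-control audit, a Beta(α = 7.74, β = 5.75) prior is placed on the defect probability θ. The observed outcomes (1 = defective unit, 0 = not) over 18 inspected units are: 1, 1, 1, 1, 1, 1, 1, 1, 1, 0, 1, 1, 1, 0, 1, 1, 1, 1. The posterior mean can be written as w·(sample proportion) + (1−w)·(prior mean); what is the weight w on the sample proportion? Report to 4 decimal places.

The Beta prior is conjugate to a Binomial/Bernoulli likelihood; the update adds successes to α and failures to β.
Posterior mean = (α₀+k)/(α₀+β₀+n) = [n/(α₀+β₀+n)]·(k/n) + [(α₀+β₀)/(α₀+β₀+n)]·α₀/(α₀+β₀), so only n and the prior enter the weight.
The weight on the data is w = n/(α₀+β₀+n) = 18/(7.74+5.75+18) = 18/31.49 = 0.5716.

0.5716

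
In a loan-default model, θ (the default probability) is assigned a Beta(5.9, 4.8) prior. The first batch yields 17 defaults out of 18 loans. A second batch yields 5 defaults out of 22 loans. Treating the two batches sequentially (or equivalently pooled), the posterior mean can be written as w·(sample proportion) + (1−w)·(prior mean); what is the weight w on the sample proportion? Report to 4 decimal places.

0.7890

The Beta prior is conjugate to a Binomial/Bernoulli likelihood; the update adds successes to α and failures to β.
Total number of loans: n = 18 + 22 = 40.
Posterior mean = (α₀+k)/(α₀+β₀+n) = [n/(α₀+β₀+n)]·(k/n) + [(α₀+β₀)/(α₀+β₀+n)]·α₀/(α₀+β₀), so only n and the prior enter the weight.
The weight on the data is w = n/(α₀+β₀+n) = 40/(5.9+4.8+40) = 40/50.7 = 0.7890.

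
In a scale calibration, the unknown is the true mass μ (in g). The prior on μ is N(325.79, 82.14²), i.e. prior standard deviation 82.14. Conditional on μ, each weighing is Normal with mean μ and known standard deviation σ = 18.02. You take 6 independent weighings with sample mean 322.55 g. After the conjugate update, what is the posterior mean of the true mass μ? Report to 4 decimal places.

322.5758

For Normal data with known variance σ², a Normal(μ₀, σ₀²) prior on μ is conjugate. Posterior precision = 1/σ₀² + n/σ²; posterior mean is the precision-weighted average of μ₀ and x̄.
n·x̄ = 6·322.55 = 1935.3.
σ₀² = 82.14² = 6746.9796, σ² = 18.02² = 324.7204; σ² + n·σ₀² = 324.7204 + 6·6746.9796 = 40806.598.
Posterior mean = (μ₀/σ₀² + n·x̄/σ²)/(1/σ₀² + n/σ²) = (σ²·μ₀ + σ₀²·n·x̄)/(σ² + n·σ₀²) = (324.7204·325.79 + 6746.9796·1935.3)/40806.598 = 13163220.278996/40806.598 = 322.5758.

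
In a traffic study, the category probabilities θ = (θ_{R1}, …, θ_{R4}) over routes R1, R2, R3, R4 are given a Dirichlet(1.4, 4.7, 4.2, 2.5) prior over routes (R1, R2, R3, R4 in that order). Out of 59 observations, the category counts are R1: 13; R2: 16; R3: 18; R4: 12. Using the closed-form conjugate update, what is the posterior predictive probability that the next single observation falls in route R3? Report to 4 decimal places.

0.3092

The Dirichlet prior is conjugate to the Multinomial likelihood: each posterior αⱼ = prior αⱼ + observed count nⱼ.
Posterior concentration: (14.4, 20.7, 22.2, 14.5), total = 71.8.
P(next = R3 | data) = α_{R3}/Σα = 0.3092.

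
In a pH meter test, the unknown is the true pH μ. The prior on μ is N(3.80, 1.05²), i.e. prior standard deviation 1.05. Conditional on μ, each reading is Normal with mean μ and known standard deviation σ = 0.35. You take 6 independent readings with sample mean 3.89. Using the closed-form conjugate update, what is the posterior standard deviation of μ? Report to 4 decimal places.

0.1416

For Normal data with known variance σ², a Normal(μ₀, σ₀²) prior on μ is conjugate. Posterior precision = 1/σ₀² + n/σ²; posterior mean is the precision-weighted average of μ₀ and x̄.
σ₀² = 1.05² = 1.1025, σ² = 0.35² = 0.1225; σ² + n·σ₀² = 0.1225 + 6·1.1025 = 6.7375.
Posterior precision = 1/σ₀² + n/σ² = 1/1.1025 + 6/0.1225 = (σ² + n·σ₀²)/(σ₀²σ²) = 6.7375/(1.1025·0.1225); posterior variance σₙ² = σ₀²σ²/(σ² + n·σ₀²) = 1.1025·0.1225/6.7375 = 0.020045.
Posterior SD = √σₙ² = √(1.1025·0.1225/6.7375) = 0.1416.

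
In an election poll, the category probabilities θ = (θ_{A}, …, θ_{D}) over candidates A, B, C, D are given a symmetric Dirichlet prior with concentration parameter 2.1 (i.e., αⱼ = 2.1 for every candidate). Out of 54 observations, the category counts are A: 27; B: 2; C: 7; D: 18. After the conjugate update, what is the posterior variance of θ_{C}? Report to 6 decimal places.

0.001965

The Dirichlet prior is conjugate to the Multinomial likelihood: each posterior αⱼ = prior αⱼ + observed count nⱼ.
Posterior concentration: (29.1, 4.1, 9.1, 20.1), total = 62.4.
Var[θ_j] = α_j(Σα−α_j)/((Σα)²(Σα+1)) = 9.1·53.3/(62.4²·63.4) = 0.001965.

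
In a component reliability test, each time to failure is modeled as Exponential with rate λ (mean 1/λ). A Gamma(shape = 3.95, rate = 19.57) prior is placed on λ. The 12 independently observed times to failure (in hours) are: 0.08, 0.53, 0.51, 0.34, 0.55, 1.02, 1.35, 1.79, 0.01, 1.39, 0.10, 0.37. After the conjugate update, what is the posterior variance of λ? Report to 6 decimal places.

0.020923

With a Gamma(shape α, rate β) prior on the exponential rate λ, the posterior after n observations with total T = Σxᵢ is Gamma(α+n, β+T).
Sum of observations T = 8.04 hours; n = 12.
Posterior: Gamma(3.95+12, 19.57+8.04) = Gamma(15.95, 27.61).
Var = α/β² = 0.020923.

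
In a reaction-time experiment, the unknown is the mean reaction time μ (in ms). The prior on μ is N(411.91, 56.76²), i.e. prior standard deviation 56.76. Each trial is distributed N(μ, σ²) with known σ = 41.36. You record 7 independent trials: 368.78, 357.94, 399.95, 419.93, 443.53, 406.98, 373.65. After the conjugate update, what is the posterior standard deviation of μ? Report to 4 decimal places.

15.0714

For Normal data with known variance σ², a Normal(μ₀, σ₀²) prior on μ is conjugate. Posterior precision = 1/σ₀² + n/σ²; posterior mean is the precision-weighted average of μ₀ and x̄.
σ₀² = 56.76² = 3221.6976, σ² = 41.36² = 1710.6496; σ² + n·σ₀² = 1710.6496 + 7·3221.6976 = 24262.5328.
Posterior precision = 1/σ₀² + n/σ² = 1/3221.6976 + 7/1710.6496 = (σ² + n·σ₀²)/(σ₀²σ²) = 24262.5328/(3221.6976·1710.6496); posterior variance σₙ² = σ₀²σ²/(σ² + n·σ₀²) = 3221.6976·1710.6496/24262.5328 = 227.148408.
Posterior SD = √σₙ² = √(3221.6976·1710.6496/24262.5328) = 15.0714.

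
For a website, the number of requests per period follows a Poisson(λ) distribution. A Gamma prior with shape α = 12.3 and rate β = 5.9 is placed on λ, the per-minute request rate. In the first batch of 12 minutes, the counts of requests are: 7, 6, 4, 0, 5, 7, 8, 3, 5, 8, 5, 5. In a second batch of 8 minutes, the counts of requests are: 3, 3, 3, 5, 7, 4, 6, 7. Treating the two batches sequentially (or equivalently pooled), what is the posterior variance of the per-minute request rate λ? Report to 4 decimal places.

0.1689

With a Gamma(shape α, rate β) prior, the Poisson likelihood is conjugate: the posterior is Gamma(α + ΣXᵢ, β + n).
Batch 1: sum of counts S = 63 over n = 12 minutes.
After batch 1: Gamma(α+S, β+n) = Gamma(12.3+63, 5.9+12) = Gamma(75.3, 17.9).
Batch 2: sum of counts S = 38 over n = 8 minutes.
After batch 2: Gamma(α+S, β+n) = Gamma(75.3+38, 17.9+8) = Gamma(113.3, 25.9).
Var = α/β² = 113.3/25.9² = 0.1689.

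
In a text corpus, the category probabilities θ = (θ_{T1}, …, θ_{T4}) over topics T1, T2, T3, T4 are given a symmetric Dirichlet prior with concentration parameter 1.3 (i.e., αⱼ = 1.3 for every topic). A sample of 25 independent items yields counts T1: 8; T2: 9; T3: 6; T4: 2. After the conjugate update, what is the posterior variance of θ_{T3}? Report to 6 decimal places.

The Dirichlet prior is conjugate to the Multinomial likelihood: each posterior αⱼ = prior αⱼ + observed count nⱼ.
Posterior concentration: (9.3, 10.3, 7.3, 3.3), total = 30.2.
Var[θ_j] = α_j(Σα−α_j)/((Σα)²(Σα+1)) = 7.3·22.9/(30.2²·31.2) = 0.005875.

0.005875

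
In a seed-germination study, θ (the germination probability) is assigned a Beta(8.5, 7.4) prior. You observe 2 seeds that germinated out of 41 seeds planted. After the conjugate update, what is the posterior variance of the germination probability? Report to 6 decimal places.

0.002599

The Beta prior is conjugate to a Binomial/Bernoulli likelihood; the update adds successes to α and failures to β.
Posterior: Beta(α+k, β+n−k) = Beta(8.5+2, 7.4+39) = Beta(10.5, 46.4).
Var = αβ/((α+β)²(α+β+1)) = 10.5·46.4/(56.9²·57.9) = 0.002599.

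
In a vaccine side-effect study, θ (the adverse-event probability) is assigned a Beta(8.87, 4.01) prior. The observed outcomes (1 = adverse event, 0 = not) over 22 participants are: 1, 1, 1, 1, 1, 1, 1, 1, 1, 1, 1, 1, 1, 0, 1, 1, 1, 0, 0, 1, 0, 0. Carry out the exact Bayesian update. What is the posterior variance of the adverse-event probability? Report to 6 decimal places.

0.005340

The Beta prior is conjugate to a Binomial/Bernoulli likelihood; the update adds successes to α and failures to β.
Posterior: Beta(α+k, β+n−k) = Beta(8.87+17, 4.01+5) = Beta(25.87, 9.01).
Var = αβ/((α+β)²(α+β+1)) = 25.87·9.01/(34.88²·35.88) = 0.005340.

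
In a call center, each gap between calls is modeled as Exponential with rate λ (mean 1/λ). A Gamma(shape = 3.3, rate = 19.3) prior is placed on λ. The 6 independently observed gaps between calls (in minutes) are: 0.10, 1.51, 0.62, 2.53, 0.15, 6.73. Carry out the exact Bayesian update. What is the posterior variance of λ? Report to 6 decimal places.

With a Gamma(shape α, rate β) prior on the exponential rate λ, the posterior after n observations with total T = Σxᵢ is Gamma(α+n, β+T).
Sum of observations T = 11.64 minutes; n = 6.
Posterior: Gamma(3.3+6, 19.3+11.64) = Gamma(9.3, 30.94).
Var = α/β² = 0.009715.

0.009715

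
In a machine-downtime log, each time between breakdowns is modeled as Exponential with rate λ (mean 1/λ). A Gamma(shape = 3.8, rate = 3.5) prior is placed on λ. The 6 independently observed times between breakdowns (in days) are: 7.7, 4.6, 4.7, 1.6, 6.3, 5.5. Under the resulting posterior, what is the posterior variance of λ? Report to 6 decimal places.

0.008528

With a Gamma(shape α, rate β) prior on the exponential rate λ, the posterior after n observations with total T = Σxᵢ is Gamma(α+n, β+T).
Sum of observations T = 30.4 days; n = 6.
Posterior: Gamma(3.8+6, 3.5+30.4) = Gamma(9.8, 33.9).
Var = α/β² = 0.008528.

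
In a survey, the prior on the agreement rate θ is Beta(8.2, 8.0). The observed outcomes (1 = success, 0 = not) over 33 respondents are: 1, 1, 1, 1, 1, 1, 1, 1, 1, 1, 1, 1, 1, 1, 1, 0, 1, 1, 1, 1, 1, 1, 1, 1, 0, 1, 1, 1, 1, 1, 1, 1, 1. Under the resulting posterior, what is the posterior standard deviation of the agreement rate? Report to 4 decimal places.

0.0568

The Beta prior is conjugate to a Binomial/Bernoulli likelihood; the update adds successes to α and failures to β.
Posterior: Beta(α+k, β+n−k) = Beta(8.2+31, 8.0+2) = Beta(39.2, 10.0).
Var = αβ/((α+β)²(α+β+1)) = 39.2·10.0/(49.2²·50.2) = 0.00322591; SD = √0.00322591 = 0.0568.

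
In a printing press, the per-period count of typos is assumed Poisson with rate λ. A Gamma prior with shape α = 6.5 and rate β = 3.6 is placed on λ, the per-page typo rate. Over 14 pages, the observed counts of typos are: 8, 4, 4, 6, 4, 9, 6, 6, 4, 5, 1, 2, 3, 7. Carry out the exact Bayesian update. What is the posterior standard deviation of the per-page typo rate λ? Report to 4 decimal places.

0.4937

With a Gamma(shape α, rate β) prior, the Poisson likelihood is conjugate: the posterior is Gamma(α + ΣXᵢ, β + n).
Sum of counts S = 69 over n = 14 pages.
Posterior: Gamma(α+S, β+n) = Gamma(6.5+69, 3.6+14) = Gamma(75.5, 17.6).
SD = √α/β = √75.5/17.6 = 0.4937.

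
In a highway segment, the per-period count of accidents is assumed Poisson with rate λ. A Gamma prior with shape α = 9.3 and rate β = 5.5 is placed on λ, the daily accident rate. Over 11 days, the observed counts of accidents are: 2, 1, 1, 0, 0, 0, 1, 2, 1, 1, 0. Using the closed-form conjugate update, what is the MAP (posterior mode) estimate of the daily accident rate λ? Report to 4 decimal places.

With a Gamma(shape α, rate β) prior, the Poisson likelihood is conjugate: the posterior is Gamma(α + ΣXᵢ, β + n).
Sum of counts S = 9 over n = 11 days.
Posterior: Gamma(α+S, β+n) = Gamma(9.3+9, 5.5+11) = Gamma(18.3, 16.5).
Mode of Gamma(α,β) for α≥1 is (α−1)/β = 17.3/16.5 = 1.0485.

1.0485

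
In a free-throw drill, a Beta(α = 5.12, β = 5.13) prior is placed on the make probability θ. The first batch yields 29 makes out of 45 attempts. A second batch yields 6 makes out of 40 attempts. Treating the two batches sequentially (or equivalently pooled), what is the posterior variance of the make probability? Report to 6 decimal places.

The Beta prior is conjugate to a Binomial/Bernoulli likelihood; the update adds successes to α and failures to β.
After batch 1: Beta(5.12+29, 5.13+16) = Beta(34.12, 21.13).
After batch 2: Beta(34.12+6, 21.13+34) = Beta(40.12, 55.13).
Var = αβ/((α+β)²(α+β+1)) = 40.12·55.13/(95.25²·96.25) = 0.002533.

0.002533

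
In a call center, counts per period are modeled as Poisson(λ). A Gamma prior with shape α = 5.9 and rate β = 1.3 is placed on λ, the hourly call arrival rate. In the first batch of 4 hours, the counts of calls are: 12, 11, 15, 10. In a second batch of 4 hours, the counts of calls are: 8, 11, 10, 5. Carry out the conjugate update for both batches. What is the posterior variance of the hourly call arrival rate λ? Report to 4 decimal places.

With a Gamma(shape α, rate β) prior, the Poisson likelihood is conjugate: the posterior is Gamma(α + ΣXᵢ, β + n).
Batch 1: sum of counts S = 48 over n = 4 hours.
After batch 1: Gamma(α+S, β+n) = Gamma(5.9+48, 1.3+4) = Gamma(53.9, 5.3).
Batch 2: sum of counts S = 34 over n = 4 hours.
After batch 2: Gamma(α+S, β+n) = Gamma(53.9+34, 5.3+4) = Gamma(87.9, 9.3).
Var = α/β² = 87.9/9.3² = 1.0163.

1.0163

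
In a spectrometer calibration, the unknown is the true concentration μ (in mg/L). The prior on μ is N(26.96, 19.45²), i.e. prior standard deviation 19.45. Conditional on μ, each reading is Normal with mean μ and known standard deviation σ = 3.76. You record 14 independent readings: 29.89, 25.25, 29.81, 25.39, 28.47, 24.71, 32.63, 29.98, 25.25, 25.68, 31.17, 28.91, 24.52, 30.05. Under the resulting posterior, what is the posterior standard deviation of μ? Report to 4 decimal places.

1.0036

For Normal data with known variance σ², a Normal(μ₀, σ₀²) prior on μ is conjugate. Posterior precision = 1/σ₀² + n/σ²; posterior mean is the precision-weighted average of μ₀ and x̄.
σ₀² = 19.45² = 378.3025, σ² = 3.76² = 14.1376; σ² + n·σ₀² = 14.1376 + 14·378.3025 = 5310.3726.
Posterior precision = 1/σ₀² + n/σ² = 1/378.3025 + 14/14.1376 = (σ² + n·σ₀²)/(σ₀²σ²) = 5310.3726/(378.3025·14.1376); posterior variance σₙ² = σ₀²σ²/(σ² + n·σ₀²) = 378.3025·14.1376/5310.3726 = 1.007140.
Posterior SD = √σₙ² = √(378.3025·14.1376/5310.3726) = 1.0036.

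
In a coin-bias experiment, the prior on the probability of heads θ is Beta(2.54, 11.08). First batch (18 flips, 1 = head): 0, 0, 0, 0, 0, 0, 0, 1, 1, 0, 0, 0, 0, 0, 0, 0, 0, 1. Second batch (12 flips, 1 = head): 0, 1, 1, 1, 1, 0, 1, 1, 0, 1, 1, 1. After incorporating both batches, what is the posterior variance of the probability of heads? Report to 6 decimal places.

0.004980

The Beta prior is conjugate to a Binomial/Bernoulli likelihood; the update adds successes to α and failures to β.
After batch 1: Beta(2.54+3, 11.08+15) = Beta(5.54, 26.08).
After batch 2: Beta(5.54+9, 26.08+3) = Beta(14.54, 29.08).
Var = αβ/((α+β)²(α+β+1)) = 14.54·29.08/(43.62²·44.62) = 0.004980.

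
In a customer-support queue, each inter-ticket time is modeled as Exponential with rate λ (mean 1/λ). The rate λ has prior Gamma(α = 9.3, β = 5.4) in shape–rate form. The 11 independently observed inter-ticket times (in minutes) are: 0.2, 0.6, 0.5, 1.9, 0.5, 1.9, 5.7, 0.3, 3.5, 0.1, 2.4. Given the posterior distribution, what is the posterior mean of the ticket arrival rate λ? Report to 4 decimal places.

0.8826

With a Gamma(shape α, rate β) prior on the exponential rate λ, the posterior after n observations with total T = Σxᵢ is Gamma(α+n, β+T).
Sum of observations T = 17.6 minutes; n = 11.
Posterior: Gamma(9.3+11, 5.4+17.6) = Gamma(20.3, 23.0).
Posterior mean of λ = α/β = 20.3/23.0 = 0.8826.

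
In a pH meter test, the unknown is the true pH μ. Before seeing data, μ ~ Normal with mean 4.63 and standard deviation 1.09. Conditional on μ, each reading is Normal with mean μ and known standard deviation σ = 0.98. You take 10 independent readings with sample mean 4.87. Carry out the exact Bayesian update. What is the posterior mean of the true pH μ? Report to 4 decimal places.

For Normal data with known variance σ², a Normal(μ₀, σ₀²) prior on μ is conjugate. Posterior precision = 1/σ₀² + n/σ²; posterior mean is the precision-weighted average of μ₀ and x̄.
n·x̄ = 10·4.87 = 48.7.
σ₀² = 1.09² = 1.1881, σ² = 0.98² = 0.9604; σ² + n·σ₀² = 0.9604 + 10·1.1881 = 12.8414.
Posterior mean = (μ₀/σ₀² + n·x̄/σ²)/(1/σ₀² + n/σ²) = (σ²·μ₀ + σ₀²·n·x̄)/(σ² + n·σ₀²) = (0.9604·4.63 + 1.1881·48.7)/12.8414 = 62.307122/12.8414 = 4.8521.

4.8521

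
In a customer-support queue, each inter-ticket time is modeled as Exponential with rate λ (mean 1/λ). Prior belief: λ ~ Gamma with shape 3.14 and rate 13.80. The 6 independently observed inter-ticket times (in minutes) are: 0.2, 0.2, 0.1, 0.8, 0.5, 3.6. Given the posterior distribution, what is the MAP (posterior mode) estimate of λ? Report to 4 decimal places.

With a Gamma(shape α, rate β) prior on the exponential rate λ, the posterior after n observations with total T = Σxᵢ is Gamma(α+n, β+T).
Sum of observations T = 5.4 minutes; n = 6.
Posterior: Gamma(3.14+6, 13.80+5.4) = Gamma(9.14, 19.20).
Mode = (α−1)/β = 0.4240.

0.4240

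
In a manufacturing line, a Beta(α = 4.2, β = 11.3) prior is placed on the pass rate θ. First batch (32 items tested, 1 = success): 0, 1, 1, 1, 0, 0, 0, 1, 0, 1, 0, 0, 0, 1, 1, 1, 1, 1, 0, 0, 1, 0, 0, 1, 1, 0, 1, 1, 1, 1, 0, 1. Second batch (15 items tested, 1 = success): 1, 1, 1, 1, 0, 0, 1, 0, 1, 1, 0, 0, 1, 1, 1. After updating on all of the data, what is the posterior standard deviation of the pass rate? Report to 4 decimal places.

The Beta prior is conjugate to a Binomial/Bernoulli likelihood; the update adds successes to α and failures to β.
After batch 1: Beta(4.2+18, 11.3+14) = Beta(22.2, 25.3).
After batch 2: Beta(22.2+10, 25.3+5) = Beta(32.2, 30.3).
Var = αβ/((α+β)²(α+β+1)) = 32.2·30.3/(62.5²·63.5) = 0.00393337; SD = √0.00393337 = 0.0627.

0.0627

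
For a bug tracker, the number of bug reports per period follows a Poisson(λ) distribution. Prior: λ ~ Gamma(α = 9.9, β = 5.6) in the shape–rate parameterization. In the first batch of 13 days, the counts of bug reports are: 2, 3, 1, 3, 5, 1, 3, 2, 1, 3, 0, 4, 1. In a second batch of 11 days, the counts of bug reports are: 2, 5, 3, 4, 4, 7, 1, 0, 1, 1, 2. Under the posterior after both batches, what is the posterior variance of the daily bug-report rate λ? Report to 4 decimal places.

With a Gamma(shape α, rate β) prior, the Poisson likelihood is conjugate: the posterior is Gamma(α + ΣXᵢ, β + n).
Batch 1: sum of counts S = 29 over n = 13 days.
After batch 1: Gamma(α+S, β+n) = Gamma(9.9+29, 5.6+13) = Gamma(38.9, 18.6).
Batch 2: sum of counts S = 30 over n = 11 days.
After batch 2: Gamma(α+S, β+n) = Gamma(38.9+30, 18.6+11) = Gamma(68.9, 29.6).
Var = α/β² = 68.9/29.6² = 0.0786.

0.0786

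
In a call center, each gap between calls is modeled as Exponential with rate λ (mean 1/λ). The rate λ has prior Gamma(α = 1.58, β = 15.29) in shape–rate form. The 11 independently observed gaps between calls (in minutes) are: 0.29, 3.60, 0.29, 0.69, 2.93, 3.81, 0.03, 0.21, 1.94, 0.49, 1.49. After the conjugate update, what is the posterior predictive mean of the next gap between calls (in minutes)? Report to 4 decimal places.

With a Gamma(shape α, rate β) prior on the exponential rate λ, the posterior after n observations with total T = Σxᵢ is Gamma(α+n, β+T).
Sum of observations T = 15.77 minutes; n = 11.
Posterior: Gamma(1.58+11, 15.29+15.77) = Gamma(12.58, 31.06).
The predictive distribution for the next observation is Lomax; its mean is β/(α−1) = 31.06/11.58 = 2.6822.

2.6822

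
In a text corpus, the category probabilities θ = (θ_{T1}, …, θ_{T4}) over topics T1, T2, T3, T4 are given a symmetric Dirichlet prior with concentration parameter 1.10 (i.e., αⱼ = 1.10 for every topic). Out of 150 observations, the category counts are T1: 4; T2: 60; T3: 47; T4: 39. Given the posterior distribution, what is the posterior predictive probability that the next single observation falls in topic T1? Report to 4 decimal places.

The Dirichlet prior is conjugate to the Multinomial likelihood: each posterior αⱼ = prior αⱼ + observed count nⱼ.
Posterior concentration: (5.10, 61.10, 48.10, 40.10), total = 154.40.
P(next = T1 | data) = α_{T1}/Σα = 0.0330.

0.0330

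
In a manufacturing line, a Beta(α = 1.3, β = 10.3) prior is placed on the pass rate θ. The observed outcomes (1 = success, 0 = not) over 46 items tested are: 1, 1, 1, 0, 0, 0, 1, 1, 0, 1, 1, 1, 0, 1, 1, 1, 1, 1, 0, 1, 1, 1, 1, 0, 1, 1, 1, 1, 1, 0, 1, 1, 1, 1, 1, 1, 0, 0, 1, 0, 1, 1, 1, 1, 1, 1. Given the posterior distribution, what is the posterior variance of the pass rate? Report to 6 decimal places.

The Beta prior is conjugate to a Binomial/Bernoulli likelihood; the update adds successes to α and failures to β.
Posterior: Beta(α+k, β+n−k) = Beta(1.3+35, 10.3+11) = Beta(36.3, 21.3).
Var = αβ/((α+β)²(α+β+1)) = 36.3·21.3/(57.6²·58.6) = 0.003977.

0.003977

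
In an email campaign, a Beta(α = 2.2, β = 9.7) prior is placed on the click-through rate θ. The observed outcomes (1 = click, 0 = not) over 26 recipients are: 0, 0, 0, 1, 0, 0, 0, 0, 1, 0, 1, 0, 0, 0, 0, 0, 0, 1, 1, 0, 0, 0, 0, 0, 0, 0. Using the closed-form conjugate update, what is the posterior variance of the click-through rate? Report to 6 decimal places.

The Beta prior is conjugate to a Binomial/Bernoulli likelihood; the update adds successes to α and failures to β.
Posterior: Beta(α+k, β+n−k) = Beta(2.2+5, 9.7+21) = Beta(7.2, 30.7).
Var = αβ/((α+β)²(α+β+1)) = 7.2·30.7/(37.9²·38.9) = 0.003956.

0.003956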